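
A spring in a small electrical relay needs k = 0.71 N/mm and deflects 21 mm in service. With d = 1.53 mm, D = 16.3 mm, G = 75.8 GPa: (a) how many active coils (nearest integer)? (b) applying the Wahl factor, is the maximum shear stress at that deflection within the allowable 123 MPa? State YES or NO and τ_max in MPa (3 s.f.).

N_a = Gd⁴/(8D³k) = (75.8×10³)(1.53⁴)/(8·16.3³·0.71) = 16.89 → N_a = 17
Actual rate k = Gd⁴/(8D³·17) = 0.70523 N/mm
Working load F = kδ = 0.70523·21 = 14.81 N
C = 16.3/1.53 = 10.6536; K_W = (4C−1)/(4C−4)+0.615/C = 1.1354
τ_max = K_W·8FD/(πd³) = 1.1354·171.64 = 194.88 MPa
τ_max > 123 MPa → exceeds allowable

(a) 17 coils; (b) NO, τ_max = 195 MPa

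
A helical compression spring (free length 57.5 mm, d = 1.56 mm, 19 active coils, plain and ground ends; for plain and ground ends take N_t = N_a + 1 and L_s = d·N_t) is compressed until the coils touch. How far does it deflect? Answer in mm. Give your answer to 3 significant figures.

26.3 mm

N_t = 20; L_s = 1.56·20 = 31.2 mm
δ_solid = L₀ − L_s = 57.5 − 31.2 = 26.3 mm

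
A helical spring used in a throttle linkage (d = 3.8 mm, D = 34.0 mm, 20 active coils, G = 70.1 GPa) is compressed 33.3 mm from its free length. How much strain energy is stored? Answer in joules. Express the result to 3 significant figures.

k = Gd⁴/(8D³N_a) = (70.1×10³)(3.8⁴)/(8·34.0³·20) = 2.3243 N/mm
U = ½kδ² = 0.5 × 2.3243 × 33.3² = 1288.7 N·mm = 1.2887 J

1.29 J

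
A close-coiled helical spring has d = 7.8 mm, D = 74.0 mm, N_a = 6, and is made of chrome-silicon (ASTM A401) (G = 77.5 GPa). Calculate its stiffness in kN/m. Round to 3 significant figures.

k = Gd⁴/(8D³N_a) = (77.5×10³ × 7.8⁴) / (8 × 74.0³ × 6)
  = 2.86867e+08 / 1.94508e+07 = 14.748 N/mm

14.7 kN/m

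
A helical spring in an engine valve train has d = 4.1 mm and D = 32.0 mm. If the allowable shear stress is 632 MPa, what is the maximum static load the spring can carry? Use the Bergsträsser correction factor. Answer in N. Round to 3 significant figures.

454 N

C = D/d = 32.0/4.1 = 7.8049
K_B = (4C+2)/(4C−3) = 33.220/28.220 = 1.1772
τ_max = K·8FD/(πd³) → F_max = τ_allow·πd³/(8DK)
F_max = 632·π·4.1³/(8·32.0·1.1772) = 1.3684e+05/301.36 = 454.08 N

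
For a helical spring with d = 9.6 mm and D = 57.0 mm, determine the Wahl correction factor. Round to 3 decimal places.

C = D/d = 57.0/9.6 = 5.9375
K_W = (4C−1)/(4C−4) + 0.615/C = 22.750/19.750 + 0.1036 = 1.2555

1.255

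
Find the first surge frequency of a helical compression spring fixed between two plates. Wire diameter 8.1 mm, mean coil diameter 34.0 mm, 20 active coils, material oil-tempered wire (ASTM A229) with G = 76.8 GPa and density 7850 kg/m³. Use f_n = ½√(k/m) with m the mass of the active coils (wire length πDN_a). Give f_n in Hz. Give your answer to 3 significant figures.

123 Hz

k = Gd⁴/(8D³N_a) = (76.8×10³)(8.1⁴)/(8·34.0³·20) = 52.571 N/mm = 52571 N/m
Wire length L = πDN_a = π·34.0·20 = 2136.3 mm
m = ρ·(πd²/4)·L = 7850 × 51.53×10⁻⁶ m² × 2.1363 m = 0.86415 kg
f_n = ½√(k/m) = 0.5·√(52571/0.86415) = 0.5·√(60835) = 123.32 Hz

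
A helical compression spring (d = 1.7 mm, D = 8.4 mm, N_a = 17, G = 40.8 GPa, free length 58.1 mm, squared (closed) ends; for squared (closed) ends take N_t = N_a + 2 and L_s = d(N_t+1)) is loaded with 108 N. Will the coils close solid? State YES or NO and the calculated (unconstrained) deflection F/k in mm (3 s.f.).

k = Gd⁴/(8D³N_a) = (40.8×10³)(1.7⁴)/(8·8.4³·17) = 4.2275 N/mm
N_t = 19; L_s = 1.7·20 = 34 mm; δ_solid = L₀ − L_s = 58.1 − 34 = 24.1 mm
δ = F/k = 108/4.2275 = 25.547 mm
δ ≥ δ_solid → spring goes solid

YES, δ = 25.5 mm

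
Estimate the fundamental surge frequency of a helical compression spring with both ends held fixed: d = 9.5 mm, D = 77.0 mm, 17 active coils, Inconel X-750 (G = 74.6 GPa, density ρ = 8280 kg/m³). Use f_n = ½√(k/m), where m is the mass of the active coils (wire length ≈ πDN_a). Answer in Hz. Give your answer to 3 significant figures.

k = Gd⁴/(8D³N_a) = (74.6×10³)(9.5⁴)/(8·77.0³·17) = 9.7864 N/mm = 9786.4 N/m
Wire length L = πDN_a = π·77.0·17 = 4112.3 mm
m = ρ·(πd²/4)·L = 8280 × 70.882×10⁻⁶ m² × 4.1123 m = 2.4136 kg
f_n = ½√(k/m) = 0.5·√(9786.4/2.4136) = 0.5·√(4054.8) = 31.839 Hz

31.8 Hz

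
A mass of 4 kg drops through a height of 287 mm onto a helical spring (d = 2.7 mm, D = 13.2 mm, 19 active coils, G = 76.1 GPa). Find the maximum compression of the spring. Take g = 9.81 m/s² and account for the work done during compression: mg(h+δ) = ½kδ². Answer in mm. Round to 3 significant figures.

k = Gd⁴/(8D³N_a) = (76.1×10³)(2.7⁴)/(8·13.2³·19) = 11.568 N/mm
W = mg = 4 × 9.81 = 39.24 N
½kδ² − Wδ − Wh = 0 → δ = (W + √(W² + 2kWh))/k
δ = (39.24 + √(1539.8 + 260564))/11.568 = (39.24 + 511.96)/11.568 = 47.647 mm

47.6 mm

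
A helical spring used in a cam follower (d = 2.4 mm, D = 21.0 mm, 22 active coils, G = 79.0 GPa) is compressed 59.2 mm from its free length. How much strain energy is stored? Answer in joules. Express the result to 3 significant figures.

k = Gd⁴/(8D³N_a) = (79.0×10³)(2.4⁴)/(8·21.0³·22) = 1.6081 N/mm
U = ½kδ² = 0.5 × 1.6081 × 59.2² = 2817.8 N·mm = 2.8178 J

2.82 J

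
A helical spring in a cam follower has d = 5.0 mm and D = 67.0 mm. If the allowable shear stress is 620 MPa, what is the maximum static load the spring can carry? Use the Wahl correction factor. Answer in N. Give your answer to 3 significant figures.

C = D/d = 67.0/5.0 = 13.4000
K_W = (4C−1)/(4C−4) + 0.615/C = 52.600/49.600 + 0.0459 = 1.1064
τ_max = K·8FD/(πd³) → F_max = τ_allow·πd³/(8DK)
F_max = 620·π·5.0³/(8·67.0·1.1064) = 2.4347e+05/593.02 = 410.57 N

411 N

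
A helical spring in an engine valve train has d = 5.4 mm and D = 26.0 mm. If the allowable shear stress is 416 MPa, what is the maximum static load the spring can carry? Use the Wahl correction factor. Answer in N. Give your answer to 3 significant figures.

747 N

C = D/d = 26.0/5.4 = 4.8148
K_W = (4C−1)/(4C−4) + 0.615/C = 18.259/15.259 + 0.1277 = 1.3243
τ_max = K·8FD/(πd³) → F_max = τ_allow·πd³/(8DK)
F_max = 416·π·5.4³/(8·26.0·1.3243) = 2.0579e+05/275.46 = 747.07 N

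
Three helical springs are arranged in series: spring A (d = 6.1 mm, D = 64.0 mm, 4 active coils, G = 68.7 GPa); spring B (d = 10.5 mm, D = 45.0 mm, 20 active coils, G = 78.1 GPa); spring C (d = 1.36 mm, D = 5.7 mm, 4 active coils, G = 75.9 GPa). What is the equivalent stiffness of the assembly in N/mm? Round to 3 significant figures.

7.91 N/mm

k_A = Gd⁴/(8D³N_a) = (68.7×10³)(6.1⁴)/(8·64.0³·4) = 11.339 N/mm
k_B = Gd⁴/(8D³N_a) = (78.1×10³)(10.5⁴)/(8·45.0³·20) = 65.11 N/mm
k_C = Gd⁴/(8D³N_a) = (75.9×10³)(1.36⁴)/(8·5.7³·4) = 43.815 N/mm
Series: 1/k_eq = 1/11.339 + 1/65.11 + 1/43.815 = 0.12637; k_eq = 7.9132 N/mm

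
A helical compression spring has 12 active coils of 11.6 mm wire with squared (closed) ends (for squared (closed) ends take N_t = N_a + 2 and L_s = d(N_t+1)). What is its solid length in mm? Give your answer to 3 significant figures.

squared (closed) ends: N_t = N_a + 2 = 12 + 2 = 14
L_s = d·(N_t+1) = 11.6 × 15 = 174 mm

174 mm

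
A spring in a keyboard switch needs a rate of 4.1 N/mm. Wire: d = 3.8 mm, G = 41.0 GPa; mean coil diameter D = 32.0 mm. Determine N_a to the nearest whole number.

8

N_a = Gd⁴/(8D³k) = (41.0×10³ × 3.8⁴)/(8 × 32.0³ × 4.1)
    = 8.54906e+06 / 1.07479e+06 = 7.954 → 8 coils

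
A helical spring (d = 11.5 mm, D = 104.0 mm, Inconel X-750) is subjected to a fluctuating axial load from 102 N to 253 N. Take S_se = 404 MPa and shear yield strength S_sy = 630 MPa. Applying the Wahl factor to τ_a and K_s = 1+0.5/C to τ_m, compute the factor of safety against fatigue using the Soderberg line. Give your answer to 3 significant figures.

C = D/d = 104.0/11.5 = 9.0435; K_W = (4C−1)/(4C−4)+0.615/C = 1.1612; K_s = 1+0.5/C = 1.0553
F_a = (F_max−F_min)/2 = 75.5 N; F_m = (F_max+F_min)/2 = 177.5 N
τ_a = K_W·8F_aD/(πd³) = 1.1612 × 13.147 = 15.267 MPa
τ_m = K_s·8F_mD/(πd³) = 1.0553 × 30.909 = 32.617 MPa
Soderberg: 1/n_f = τ_a/S_se + τ_m/S_sy = 15.267/404 + 32.617/630 = 0.03779 + 0.05177 = 0.089563
n_f = 1/0.089563 = 11.17

11.2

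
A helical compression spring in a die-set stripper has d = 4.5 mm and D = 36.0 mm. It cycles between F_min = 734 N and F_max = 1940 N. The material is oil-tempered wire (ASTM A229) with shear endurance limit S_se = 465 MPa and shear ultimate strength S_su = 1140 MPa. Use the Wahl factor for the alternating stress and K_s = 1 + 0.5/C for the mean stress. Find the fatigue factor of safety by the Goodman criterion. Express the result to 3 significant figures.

C = D/d = 36.0/4.5 = 8.0000; K_W = (4C−1)/(4C−4)+0.615/C = 1.1840; K_s = 1+0.5/C = 1.0625
F_a = (F_max−F_min)/2 = 603 N; F_m = (F_max+F_min)/2 = 1337 N
τ_a = K_W·8F_aD/(πd³) = 1.1840 × 606.63 = 718.26 MPa
τ_m = K_s·8F_mD/(πd³) = 1.0625 × 1345 = 1429.1 MPa
Goodman: 1/n_f = τ_a/S_se + τ_m/S_su = 718.26/465 + 1429.1/1140 = 1.54464 + 1.25360 = 2.7982
n_f = 1/2.7982 = 0.3574

0.357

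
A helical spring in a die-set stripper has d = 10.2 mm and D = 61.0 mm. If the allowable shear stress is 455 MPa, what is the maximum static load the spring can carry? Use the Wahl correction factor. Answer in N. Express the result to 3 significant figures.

2480 N

C = D/d = 61.0/10.2 = 5.9804
K_W = (4C−1)/(4C−4) + 0.615/C = 22.922/19.922 + 0.1028 = 1.2534
τ_max = K·8FD/(πd³) → F_max = τ_allow·πd³/(8DK)
F_max = 455·π·10.2³/(8·61.0·1.2534) = 1.5169e+06/611.67 = 2480 N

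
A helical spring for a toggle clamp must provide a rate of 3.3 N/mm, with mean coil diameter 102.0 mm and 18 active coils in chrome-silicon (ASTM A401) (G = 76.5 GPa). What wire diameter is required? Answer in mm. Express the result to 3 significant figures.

9.01 mm

d = (8D³N_a·k / G)^(1/4) = (8·102.0³·18·3.3 / (76.5×10³))^0.25
  = (6592)^0.25 = 9.0106 mm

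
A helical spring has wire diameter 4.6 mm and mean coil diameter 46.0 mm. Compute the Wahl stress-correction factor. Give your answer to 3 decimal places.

1.145

C = D/d = 46.0/4.6 = 10.0000
K_W = (4C−1)/(4C−4) + 0.615/C = 39.000/36.000 + 0.0615 = 1.1448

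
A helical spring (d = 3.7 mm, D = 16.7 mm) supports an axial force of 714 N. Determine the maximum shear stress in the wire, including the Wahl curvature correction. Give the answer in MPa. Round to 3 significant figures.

809 MPa

Spring index C = D/d = 16.7/3.7 = 4.5135
K_W = (4C−1)/(4C−4) + 0.615/C = 17.054/14.054 + 0.1363 = 1.3497
τ₀ = 8FD/(πd³) = 8·714·16.7/(π·3.7³) = 95390.4/159.13 = 599.45 MPa
τ_max = K·τ₀ = 1.3497 × 599.45 = 809.08 MPa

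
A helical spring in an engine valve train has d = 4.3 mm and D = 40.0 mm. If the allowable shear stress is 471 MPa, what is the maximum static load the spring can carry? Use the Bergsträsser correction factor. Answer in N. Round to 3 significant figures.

321 N

C = D/d = 40.0/4.3 = 9.3023
K_B = (4C+2)/(4C−3) = 39.209/34.209 = 1.1462
τ_max = K·8FD/(πd³) → F_max = τ_allow·πd³/(8DK)
F_max = 471·π·4.3³/(8·40.0·1.1462) = 1.1765e+05/366.77 = 320.76 N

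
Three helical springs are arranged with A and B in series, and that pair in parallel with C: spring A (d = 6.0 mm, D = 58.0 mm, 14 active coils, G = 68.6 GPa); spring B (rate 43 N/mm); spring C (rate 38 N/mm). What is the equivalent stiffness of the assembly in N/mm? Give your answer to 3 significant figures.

k_A = Gd⁴/(8D³N_a) = (68.6×10³)(6.0⁴)/(8·58.0³·14) = 4.0684 N/mm
Springs A,B series: k_AB = 1/(1/4.0684+1/43) = 3.7168 N/mm; parallel with C: k_eq = 3.7168+38 = 41.717 N/mm

41.7 N/mm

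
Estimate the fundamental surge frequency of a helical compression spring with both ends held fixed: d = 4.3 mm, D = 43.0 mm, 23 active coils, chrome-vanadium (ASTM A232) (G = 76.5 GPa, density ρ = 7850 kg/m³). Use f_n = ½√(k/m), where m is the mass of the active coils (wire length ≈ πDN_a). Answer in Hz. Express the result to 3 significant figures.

35.5 Hz

k = Gd⁴/(8D³N_a) = (76.5×10³)(4.3⁴)/(8·43.0³·23) = 1.7878 N/mm = 1787.8 N/m
Wire length L = πDN_a = π·43.0·23 = 3107 mm
m = ρ·(πd²/4)·L = 7850 × 14.522×10⁻⁶ m² × 3.107 m = 0.3542 kg
f_n = ½√(k/m) = 0.5·√(1787.8/0.3542) = 0.5·√(5047.4) = 35.523 Hz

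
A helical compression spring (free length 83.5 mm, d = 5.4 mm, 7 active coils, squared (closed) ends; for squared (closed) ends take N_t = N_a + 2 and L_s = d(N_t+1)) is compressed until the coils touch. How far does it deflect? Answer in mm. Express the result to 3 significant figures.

N_t = 9; L_s = 5.4·10 = 54 mm
δ_solid = L₀ − L_s = 83.5 − 54 = 29.5 mm

29.5 mm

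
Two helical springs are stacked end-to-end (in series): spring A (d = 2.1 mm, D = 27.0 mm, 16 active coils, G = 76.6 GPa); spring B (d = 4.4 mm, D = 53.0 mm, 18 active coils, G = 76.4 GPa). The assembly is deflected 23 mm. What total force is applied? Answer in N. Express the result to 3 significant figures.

k_A = Gd⁴/(8D³N_a) = (76.6×10³)(2.1⁴)/(8·27.0³·16) = 0.5913 N/mm
k_B = Gd⁴/(8D³N_a) = (76.4×10³)(4.4⁴)/(8·53.0³·18) = 1.3357 N/mm
Series: 1/k_eq = 1/0.5913 + 1/1.3357 = 2.4399; k_eq = 0.40986 N/mm
F = k_eq·δ = 0.40986·23 = 9.4268 N

9.43 N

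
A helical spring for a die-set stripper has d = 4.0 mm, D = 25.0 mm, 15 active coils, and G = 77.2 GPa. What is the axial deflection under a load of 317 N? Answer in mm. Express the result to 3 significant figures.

30.1 mm

k = Gd⁴/(8D³N_a) = (77.2×10³)(4.0⁴)/(8·25.0³·15) = 10.54 N/mm
δ = F/k = 317 / 10.54 = 30.075 mm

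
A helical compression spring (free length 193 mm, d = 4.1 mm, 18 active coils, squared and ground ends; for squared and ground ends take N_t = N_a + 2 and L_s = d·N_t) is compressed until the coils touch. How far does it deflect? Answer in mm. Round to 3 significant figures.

111 mm

N_t = 20; L_s = 4.1·20 = 82 mm
δ_solid = L₀ − L_s = 193 − 82 = 111 mm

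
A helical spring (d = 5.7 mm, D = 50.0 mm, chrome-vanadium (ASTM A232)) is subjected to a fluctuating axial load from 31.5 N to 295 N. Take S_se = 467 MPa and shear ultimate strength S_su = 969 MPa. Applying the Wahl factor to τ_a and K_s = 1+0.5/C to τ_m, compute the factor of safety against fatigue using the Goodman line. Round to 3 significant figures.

2.87

C = D/d = 50.0/5.7 = 8.7719; K_W = (4C−1)/(4C−4)+0.615/C = 1.1666; K_s = 1+0.5/C = 1.0570
F_a = (F_max−F_min)/2 = 131.75 N; F_m = (F_max+F_min)/2 = 163.25 N
τ_a = K_W·8F_aD/(πd³) = 1.1666 × 90.581 = 105.67 MPa
τ_m = K_s·8F_mD/(πd³) = 1.0570 × 112.24 = 118.64 MPa
Goodman: 1/n_f = τ_a/S_se + τ_m/S_su = 105.67/467 + 118.64/969 = 0.22628 + 0.12243 = 0.34871
n_f = 1/0.34871 = 2.868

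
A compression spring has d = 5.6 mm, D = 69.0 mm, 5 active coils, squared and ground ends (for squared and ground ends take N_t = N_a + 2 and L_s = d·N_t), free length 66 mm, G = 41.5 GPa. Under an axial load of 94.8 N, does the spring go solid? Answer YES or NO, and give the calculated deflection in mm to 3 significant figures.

k = Gd⁴/(8D³N_a) = (41.5×10³)(5.6⁴)/(8·69.0³·5) = 3.1059 N/mm
N_t = 7; L_s = 5.6·7 = 39.2 mm; δ_solid = L₀ − L_s = 66 − 39.2 = 26.8 mm
δ = F/k = 94.8/3.1059 = 30.522 mm
δ ≥ δ_solid → spring goes solid

YES, δ = 30.5 mm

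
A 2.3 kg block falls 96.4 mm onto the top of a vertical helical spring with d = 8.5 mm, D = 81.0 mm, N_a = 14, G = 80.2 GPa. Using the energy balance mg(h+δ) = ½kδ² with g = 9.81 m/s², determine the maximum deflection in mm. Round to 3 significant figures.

28.3 mm

k = Gd⁴/(8D³N_a) = (80.2×10³)(8.5⁴)/(8·81.0³·14) = 7.0336 N/mm
W = mg = 2.3 × 9.81 = 22.563 N
½kδ² − Wδ − Wh = 0 → δ = (W + √(W² + 2kWh))/k
δ = (22.563 + √(509.09 + 30597.1))/7.0336 = (22.563 + 176.37)/7.0336 = 28.283 mm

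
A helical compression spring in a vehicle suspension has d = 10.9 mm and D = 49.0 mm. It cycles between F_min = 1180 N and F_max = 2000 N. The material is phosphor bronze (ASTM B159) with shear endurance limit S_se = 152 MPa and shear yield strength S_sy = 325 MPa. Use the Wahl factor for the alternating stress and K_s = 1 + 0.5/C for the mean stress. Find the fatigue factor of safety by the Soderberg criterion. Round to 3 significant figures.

1.14

C = D/d = 49.0/10.9 = 4.4954; K_W = (4C−1)/(4C−4)+0.615/C = 1.3514; K_s = 1+0.5/C = 1.1112
F_a = (F_max−F_min)/2 = 410 N; F_m = (F_max+F_min)/2 = 1590 N
τ_a = K_W·8F_aD/(πd³) = 1.3514 × 39.504 = 53.385 MPa
τ_m = K_s·8F_mD/(πd³) = 1.1112 × 153.2 = 170.24 MPa
Soderberg: 1/n_f = τ_a/S_se + τ_m/S_sy = 53.385/152 + 170.24/325 = 0.35121 + 0.52381 = 0.87502
n_f = 1/0.87502 = 1.143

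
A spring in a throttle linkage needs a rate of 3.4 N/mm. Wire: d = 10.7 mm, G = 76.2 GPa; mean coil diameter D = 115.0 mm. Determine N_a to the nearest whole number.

24

N_a = Gd⁴/(8D³k) = (76.2×10³ × 10.7⁴)/(8 × 115.0³ × 3.4)
    = 9.98827e+08 / 4.13678e+07 = 24.15 → 24 coils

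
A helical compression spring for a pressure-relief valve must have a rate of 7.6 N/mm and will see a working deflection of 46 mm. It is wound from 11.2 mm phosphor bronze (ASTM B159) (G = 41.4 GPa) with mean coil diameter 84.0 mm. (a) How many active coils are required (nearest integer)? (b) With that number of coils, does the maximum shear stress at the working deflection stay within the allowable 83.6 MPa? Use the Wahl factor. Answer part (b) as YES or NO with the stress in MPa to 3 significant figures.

N_a = Gd⁴/(8D³k) = (41.4×10³)(11.2⁴)/(8·84.0³·7.6) = 18.08 → N_a = 18
Actual rate k = Gd⁴/(8D³·18) = 7.6326 N/mm
Working load F = kδ = 7.6326·46 = 351.1 N
C = 84.0/11.2 = 7.5000; K_W = (4C−1)/(4C−4)+0.615/C = 1.1974
τ_max = K_W·8FD/(πd³) = 1.1974·53.456 = 64.007 MPa
τ_max ≤ 83.6 MPa → acceptable

(a) 18 coils; (b) YES, τ_max = 64.0 MPa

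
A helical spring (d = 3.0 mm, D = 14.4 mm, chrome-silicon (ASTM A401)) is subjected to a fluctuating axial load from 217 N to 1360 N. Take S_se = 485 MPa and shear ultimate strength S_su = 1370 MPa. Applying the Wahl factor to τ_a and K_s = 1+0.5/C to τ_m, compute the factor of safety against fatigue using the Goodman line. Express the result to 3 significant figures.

0.335

C = D/d = 14.4/3.0 = 4.8000; K_W = (4C−1)/(4C−4)+0.615/C = 1.3255; K_s = 1+0.5/C = 1.1042
F_a = (F_max−F_min)/2 = 571.5 N; F_m = (F_max+F_min)/2 = 788.5 N
τ_a = K_W·8F_aD/(πd³) = 1.3255 × 776.17 = 1028.8 MPa
τ_m = K_s·8F_mD/(πd³) = 1.1042 × 1070.9 = 1182.4 MPa
Goodman: 1/n_f = τ_a/S_se + τ_m/S_su = 1028.8/485 + 1182.4/1370 = 2.12125 + 0.86309 = 2.9843
n_f = 1/2.9843 = 0.3351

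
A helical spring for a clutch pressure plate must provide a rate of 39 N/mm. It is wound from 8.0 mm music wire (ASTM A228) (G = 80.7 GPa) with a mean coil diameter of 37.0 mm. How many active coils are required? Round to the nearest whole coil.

21

N_a = Gd⁴/(8D³k) = (80.7×10³ × 8.0⁴)/(8 × 37.0³ × 39)
    = 3.30547e+08 / 1.58037e+07 = 20.92 → 21 coils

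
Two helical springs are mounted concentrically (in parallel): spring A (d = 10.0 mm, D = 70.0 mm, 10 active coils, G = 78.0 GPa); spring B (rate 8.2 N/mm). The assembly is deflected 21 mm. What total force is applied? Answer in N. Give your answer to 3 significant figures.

k_A = Gd⁴/(8D³N_a) = (78.0×10³)(10.0⁴)/(8·70.0³·10) = 28.426 N/mm
Parallel: k_eq = 28.426 + 8.2 = 36.626 N/mm
F = k_eq·δ = 36.626·21 = 769.14 N

769 N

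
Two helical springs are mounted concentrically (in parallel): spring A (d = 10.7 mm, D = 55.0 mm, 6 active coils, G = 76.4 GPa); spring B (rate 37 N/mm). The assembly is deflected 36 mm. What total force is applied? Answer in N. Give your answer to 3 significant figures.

5850 N

k_A = Gd⁴/(8D³N_a) = (76.4×10³)(10.7⁴)/(8·55.0³·6) = 125.4 N/mm
Parallel: k_eq = 125.4 + 37 = 162.4 N/mm
F = k_eq·δ = 162.4·36 = 5846.4 N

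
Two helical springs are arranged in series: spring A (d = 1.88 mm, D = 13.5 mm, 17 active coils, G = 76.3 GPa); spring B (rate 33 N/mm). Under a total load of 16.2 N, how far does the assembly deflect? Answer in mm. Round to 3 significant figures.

6.18 mm

k_A = Gd⁴/(8D³N_a) = (76.3×10³)(1.88⁴)/(8·13.5³·17) = 2.8485 N/mm
Series: 1/k_eq = 1/2.8485 + 1/33 = 0.38137; k_eq = 2.6222 N/mm
δ = F/k_eq = 16.2/2.6222 = 6.1781 mm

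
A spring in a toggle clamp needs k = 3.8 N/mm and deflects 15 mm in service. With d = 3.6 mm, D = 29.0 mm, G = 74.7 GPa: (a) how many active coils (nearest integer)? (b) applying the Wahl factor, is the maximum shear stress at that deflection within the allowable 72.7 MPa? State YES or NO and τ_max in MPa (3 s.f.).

(a) 17 coils; (b) NO, τ_max = 106 MPa

N_a = Gd⁴/(8D³k) = (74.7×10³)(3.6⁴)/(8·29.0³·3.8) = 16.92 → N_a = 17
Actual rate k = Gd⁴/(8D³·17) = 3.7827 N/mm
Working load F = kδ = 3.7827·15 = 56.74 N
C = 29.0/3.6 = 8.0556; K_W = (4C−1)/(4C−4)+0.615/C = 1.1826
τ_max = K_W·8FD/(πd³) = 1.1826·89.809 = 106.21 MPa
τ_max > 72.7 MPa → exceeds allowable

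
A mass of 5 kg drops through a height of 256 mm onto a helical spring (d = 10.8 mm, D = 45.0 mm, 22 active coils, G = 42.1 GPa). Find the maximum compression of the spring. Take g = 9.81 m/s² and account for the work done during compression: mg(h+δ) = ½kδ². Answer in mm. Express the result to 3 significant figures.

27.9 mm

k = Gd⁴/(8D³N_a) = (42.1×10³)(10.8⁴)/(8·45.0³·22) = 35.713 N/mm
W = mg = 5 × 9.81 = 49.05 N
½kδ² − Wδ − Wh = 0 → δ = (W + √(W² + 2kWh))/k
δ = (49.05 + √(2405.9 + 896883))/35.713 = (49.05 + 948.31)/35.713 = 27.927 mm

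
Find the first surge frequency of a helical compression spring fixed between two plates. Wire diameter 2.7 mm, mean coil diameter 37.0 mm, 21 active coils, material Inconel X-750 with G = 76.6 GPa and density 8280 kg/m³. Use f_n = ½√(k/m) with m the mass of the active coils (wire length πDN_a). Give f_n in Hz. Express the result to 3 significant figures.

k = Gd⁴/(8D³N_a) = (76.6×10³)(2.7⁴)/(8·37.0³·21) = 0.47838 N/mm = 478.38 N/m
Wire length L = πDN_a = π·37.0·21 = 2441 mm
m = ρ·(πd²/4)·L = 8280 × 5.7256×10⁻⁶ m² × 2.441 m = 0.11572 kg
f_n = ½√(k/m) = 0.5·√(478.38/0.11572) = 0.5·√(4133.8) = 32.147 Hz

32.1 Hz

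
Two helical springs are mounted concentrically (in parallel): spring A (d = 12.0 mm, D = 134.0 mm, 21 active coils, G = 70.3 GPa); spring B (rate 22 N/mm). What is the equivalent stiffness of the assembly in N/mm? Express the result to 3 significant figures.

25.6 N/mm

k_A = Gd⁴/(8D³N_a) = (70.3×10³)(12.0⁴)/(8·134.0³·21) = 3.6063 N/mm
Parallel: k_eq = 3.6063 + 22 = 25.606 N/mm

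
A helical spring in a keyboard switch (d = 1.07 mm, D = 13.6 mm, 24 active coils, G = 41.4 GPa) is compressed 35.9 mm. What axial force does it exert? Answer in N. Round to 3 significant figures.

k = Gd⁴/(8D³N_a) = (41.4×10³)(1.07⁴)/(8·13.6³·24) = 0.11236 N/mm
F = k·δ = 0.11236 × 35.9 = 4.0338 N

4.03 N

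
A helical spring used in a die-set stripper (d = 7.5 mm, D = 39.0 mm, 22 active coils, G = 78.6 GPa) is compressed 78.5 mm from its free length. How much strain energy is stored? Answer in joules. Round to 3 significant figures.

73.4 J

k = Gd⁴/(8D³N_a) = (78.6×10³)(7.5⁴)/(8·39.0³·22) = 23.821 N/mm
U = ½kδ² = 0.5 × 23.821 × 78.5² = 73396 N·mm = 73.396 J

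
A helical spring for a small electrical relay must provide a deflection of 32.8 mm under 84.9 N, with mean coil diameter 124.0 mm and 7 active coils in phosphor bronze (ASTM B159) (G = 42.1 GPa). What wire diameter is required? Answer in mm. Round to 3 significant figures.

Required rate k = F/δ = 84.9/32.8 = 2.5884 N/mm
d = (8D³N_a·k / G)^(1/4) = (8·124.0³·7·2.5884 / (42.1×10³))^0.25
  = (6564.5)^0.25 = 9.0012 mm

9.00 mm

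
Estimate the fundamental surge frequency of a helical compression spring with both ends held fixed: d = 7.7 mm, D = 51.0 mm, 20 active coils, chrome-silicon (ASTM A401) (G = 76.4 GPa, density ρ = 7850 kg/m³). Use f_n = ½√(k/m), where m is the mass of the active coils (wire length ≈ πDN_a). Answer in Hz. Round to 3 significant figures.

k = Gd⁴/(8D³N_a) = (76.4×10³)(7.7⁴)/(8·51.0³·20) = 12.654 N/mm = 12654 N/m
Wire length L = πDN_a = π·51.0·20 = 3204.4 mm
m = ρ·(πd²/4)·L = 7850 × 46.566×10⁻⁶ m² × 3.2044 m = 1.1714 kg
f_n = ½√(k/m) = 0.5·√(12654/1.1714) = 0.5·√(10803) = 51.968 Hz

52.0 Hz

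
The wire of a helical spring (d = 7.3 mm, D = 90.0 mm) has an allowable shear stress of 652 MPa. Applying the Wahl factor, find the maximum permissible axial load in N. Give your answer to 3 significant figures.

992 N

C = D/d = 90.0/7.3 = 12.3288
K_W = (4C−1)/(4C−4) + 0.615/C = 48.315/45.315 + 0.0499 = 1.1161
τ_max = K·8FD/(πd³) → F_max = τ_allow·πd³/(8DK)
F_max = 652·π·7.3³/(8·90.0·1.1161) = 7.9683e+05/803.58 = 991.6 N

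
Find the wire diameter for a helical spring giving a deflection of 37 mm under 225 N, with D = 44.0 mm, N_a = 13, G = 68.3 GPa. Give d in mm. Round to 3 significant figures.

5.30 mm

Required rate k = F/δ = 225/37 = 6.0811 N/mm
d = (8D³N_a·k / G)^(1/4) = (8·44.0³·13·6.0811 / (68.3×10³))^0.25
  = (788.77)^0.25 = 5.2995 mm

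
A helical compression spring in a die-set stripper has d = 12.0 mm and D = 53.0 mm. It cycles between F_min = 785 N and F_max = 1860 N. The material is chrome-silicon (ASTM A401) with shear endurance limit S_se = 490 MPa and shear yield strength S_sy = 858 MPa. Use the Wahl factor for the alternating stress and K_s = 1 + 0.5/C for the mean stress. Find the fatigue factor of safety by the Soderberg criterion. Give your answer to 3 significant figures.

C = D/d = 53.0/12.0 = 4.4167; K_W = (4C−1)/(4C−4)+0.615/C = 1.3588; K_s = 1+0.5/C = 1.1132
F_a = (F_max−F_min)/2 = 537.5 N; F_m = (F_max+F_min)/2 = 1322.5 N
τ_a = K_W·8F_aD/(πd³) = 1.3588 × 41.981 = 57.042 MPa
τ_m = K_s·8F_mD/(πd³) = 1.1132 × 103.29 = 114.99 MPa
Soderberg: 1/n_f = τ_a/S_se + τ_m/S_sy = 57.042/490 + 114.99/858 = 0.11641 + 0.13402 = 0.25043
n_f = 1/0.25043 = 3.993

3.99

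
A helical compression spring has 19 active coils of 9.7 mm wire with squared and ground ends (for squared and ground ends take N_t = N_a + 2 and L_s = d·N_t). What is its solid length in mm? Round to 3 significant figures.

204 mm

squared and ground ends: N_t = N_a + 2 = 19 + 2 = 21
L_s = d·N_t = 9.7 × 21 = 203.7 mm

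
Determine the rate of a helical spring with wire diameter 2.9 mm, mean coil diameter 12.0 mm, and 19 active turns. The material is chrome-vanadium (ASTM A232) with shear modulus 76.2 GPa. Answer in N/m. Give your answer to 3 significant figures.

20500 N/m

k = Gd⁴/(8D³N_a) = (76.2×10³ × 2.9⁴) / (8 × 12.0³ × 19)
  = 5.38948e+06 / 262656 = 20.519 N/mm = 20519 N/m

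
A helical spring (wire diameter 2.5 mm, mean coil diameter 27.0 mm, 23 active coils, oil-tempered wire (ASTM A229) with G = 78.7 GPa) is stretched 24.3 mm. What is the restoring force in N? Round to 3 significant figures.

20.6 N

k = Gd⁴/(8D³N_a) = (78.7×10³)(2.5⁴)/(8·27.0³·23) = 0.84884 N/mm
F = k·δ = 0.84884 × 24.3 = 20.627 N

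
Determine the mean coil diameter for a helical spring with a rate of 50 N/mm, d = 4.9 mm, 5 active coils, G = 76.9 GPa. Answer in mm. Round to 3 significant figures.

28.1 mm

D = (Gd⁴/(8N_a·k))^(1/3) = (76.9×10³·4.9⁴/(8·5·50))^(1/3)
  = (22165.7)^(1/3) = 28.0905 mm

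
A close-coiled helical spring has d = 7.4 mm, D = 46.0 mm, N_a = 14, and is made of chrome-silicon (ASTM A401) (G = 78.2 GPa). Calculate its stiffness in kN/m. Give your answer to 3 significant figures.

21.5 kN/m

k = Gd⁴/(8D³N_a) = (78.2×10³ × 7.4⁴) / (8 × 46.0³ × 14)
  = 2.34495e+08 / 1.09016e+07 = 21.51 N/mm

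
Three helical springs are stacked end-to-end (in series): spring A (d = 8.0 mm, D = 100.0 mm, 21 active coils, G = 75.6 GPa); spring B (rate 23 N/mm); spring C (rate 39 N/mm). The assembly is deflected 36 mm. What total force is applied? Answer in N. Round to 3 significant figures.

k_A = Gd⁴/(8D³N_a) = (75.6×10³)(8.0⁴)/(8·100.0³·21) = 1.8432 N/mm
Series: 1/k_eq = 1/1.8432 + 1/23 + 1/39 = 0.61165; k_eq = 1.6349 N/mm
F = k_eq·δ = 1.6349·36 = 58.857 N

58.9 N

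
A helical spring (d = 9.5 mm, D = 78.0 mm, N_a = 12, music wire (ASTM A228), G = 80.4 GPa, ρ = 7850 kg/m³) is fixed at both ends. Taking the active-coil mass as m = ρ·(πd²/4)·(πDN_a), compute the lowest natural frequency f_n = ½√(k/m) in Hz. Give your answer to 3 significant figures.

46.9 Hz

k = Gd⁴/(8D³N_a) = (80.4×10³)(9.5⁴)/(8·78.0³·12) = 14.375 N/mm = 14375 N/m
Wire length L = πDN_a = π·78.0·12 = 2940.5 mm
m = ρ·(πd²/4)·L = 7850 × 70.882×10⁻⁶ m² × 2.9405 m = 1.6362 kg
f_n = ½√(k/m) = 0.5·√(14375/1.6362) = 0.5·√(8785.4) = 46.865 Hz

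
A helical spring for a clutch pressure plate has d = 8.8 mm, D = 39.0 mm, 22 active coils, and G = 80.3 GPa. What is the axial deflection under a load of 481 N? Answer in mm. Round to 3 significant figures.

k = Gd⁴/(8D³N_a) = (80.3×10³)(8.8⁴)/(8·39.0³·22) = 46.125 N/mm
δ = F/k = 481 / 46.125 = 10.428 mm

10.4 mm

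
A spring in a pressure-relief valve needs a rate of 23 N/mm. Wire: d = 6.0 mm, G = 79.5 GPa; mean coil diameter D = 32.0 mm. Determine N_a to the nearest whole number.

N_a = Gd⁴/(8D³k) = (79.5×10³ × 6.0⁴)/(8 × 32.0³ × 23)
    = 1.03032e+08 / 6.02931e+06 = 17.09 → 17 coils

17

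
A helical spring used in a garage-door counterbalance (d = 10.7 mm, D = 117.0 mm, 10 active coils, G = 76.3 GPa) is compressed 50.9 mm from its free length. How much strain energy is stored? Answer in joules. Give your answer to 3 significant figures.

k = Gd⁴/(8D³N_a) = (76.3×10³)(10.7⁴)/(8·117.0³·10) = 7.8057 N/mm
U = ½kδ² = 0.5 × 7.8057 × 50.9² = 10112 N·mm = 10.112 J

10.1 J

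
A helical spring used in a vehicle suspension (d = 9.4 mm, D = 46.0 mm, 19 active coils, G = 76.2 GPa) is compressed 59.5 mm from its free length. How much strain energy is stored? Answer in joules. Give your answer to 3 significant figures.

k = Gd⁴/(8D³N_a) = (76.2×10³)(9.4⁴)/(8·46.0³·19) = 40.211 N/mm
U = ½kδ² = 0.5 × 40.211 × 59.5² = 71179 N·mm = 71.179 J

71.2 J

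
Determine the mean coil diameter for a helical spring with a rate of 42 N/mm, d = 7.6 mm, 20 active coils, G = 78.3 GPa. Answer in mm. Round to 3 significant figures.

D = (Gd⁴/(8N_a·k))^(1/3) = (78.3×10³·7.6⁴/(8·20·42))^(1/3)
  = (38872.9)^(1/3) = 33.8752 mm

33.9 mm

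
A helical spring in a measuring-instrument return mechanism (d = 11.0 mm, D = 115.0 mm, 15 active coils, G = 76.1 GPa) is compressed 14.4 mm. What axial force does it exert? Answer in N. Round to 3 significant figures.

87.9 N

k = Gd⁴/(8D³N_a) = (76.1×10³)(11.0⁴)/(8·115.0³·15) = 6.1049 N/mm
F = k·δ = 6.1049 × 14.4 = 87.911 N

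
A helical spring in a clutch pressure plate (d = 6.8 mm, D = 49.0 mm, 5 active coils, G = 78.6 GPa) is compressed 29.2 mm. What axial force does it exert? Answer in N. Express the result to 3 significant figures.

1040 N

k = Gd⁴/(8D³N_a) = (78.6×10³)(6.8⁴)/(8·49.0³·5) = 35.712 N/mm
F = k·δ = 35.712 × 29.2 = 1042.8 N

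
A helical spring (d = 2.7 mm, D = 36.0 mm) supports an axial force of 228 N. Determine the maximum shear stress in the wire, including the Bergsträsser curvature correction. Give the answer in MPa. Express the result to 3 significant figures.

Spring index C = D/d = 36.0/2.7 = 13.3333
K_B = (4C+2)/(4C−3) = 55.333/50.333 = 1.0993
τ₀ = 8FD/(πd³) = 8·228·36.0/(π·2.7³) = 65664/61.836 = 1061.9 MPa
τ_max = K·τ₀ = 1.0993 × 1061.9 = 1167.4 MPa

1170 MPa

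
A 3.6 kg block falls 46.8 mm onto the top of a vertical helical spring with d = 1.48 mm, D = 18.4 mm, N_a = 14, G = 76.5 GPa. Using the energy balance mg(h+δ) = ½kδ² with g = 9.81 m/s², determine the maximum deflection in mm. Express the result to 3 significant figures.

171 mm

k = Gd⁴/(8D³N_a) = (76.5×10³)(1.48⁴)/(8·18.4³·14) = 0.52606 N/mm
W = mg = 3.6 × 9.81 = 35.316 N
½kδ² − Wδ − Wh = 0 → δ = (W + √(W² + 2kWh))/k
δ = (35.316 + √(1247.2 + 1738.94))/0.52606 = (35.316 + 54.646)/0.52606 = 171.01 mm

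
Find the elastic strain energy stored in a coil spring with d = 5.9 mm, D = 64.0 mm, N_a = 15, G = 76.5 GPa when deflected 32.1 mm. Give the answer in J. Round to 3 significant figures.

k = Gd⁴/(8D³N_a) = (76.5×10³)(5.9⁴)/(8·64.0³·15) = 2.9468 N/mm
U = ½kδ² = 0.5 × 2.9468 × 32.1² = 1518.2 N·mm = 1.5182 J

1.52 J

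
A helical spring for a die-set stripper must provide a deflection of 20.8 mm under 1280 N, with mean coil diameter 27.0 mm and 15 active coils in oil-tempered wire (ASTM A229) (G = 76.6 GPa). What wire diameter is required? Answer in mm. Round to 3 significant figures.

6.60 mm

Required rate k = F/δ = 1280/20.8 = 61.538 N/mm
d = (8D³N_a·k / G)^(1/4) = (8·27.0³·15·61.538 / (76.6×10³))^0.25
  = (1897.5)^0.25 = 6.6001 mm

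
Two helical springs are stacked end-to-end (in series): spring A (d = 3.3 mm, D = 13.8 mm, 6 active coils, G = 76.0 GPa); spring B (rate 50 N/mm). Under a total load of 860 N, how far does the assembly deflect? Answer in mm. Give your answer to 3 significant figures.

29.2 mm

k_A = Gd⁴/(8D³N_a) = (76.0×10³)(3.3⁴)/(8·13.8³·6) = 71.448 N/mm
Series: 1/k_eq = 1/71.448 + 1/50 = 0.033996; k_eq = 29.415 N/mm
δ = F/k_eq = 860/29.415 = 29.237 mm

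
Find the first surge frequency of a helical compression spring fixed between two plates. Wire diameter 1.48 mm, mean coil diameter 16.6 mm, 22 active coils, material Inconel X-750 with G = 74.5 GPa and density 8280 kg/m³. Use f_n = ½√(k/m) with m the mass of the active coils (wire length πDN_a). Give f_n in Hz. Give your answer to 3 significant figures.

82.4 Hz

k = Gd⁴/(8D³N_a) = (74.5×10³)(1.48⁴)/(8·16.6³·22) = 0.44398 N/mm = 443.98 N/m
Wire length L = πDN_a = π·16.6·22 = 1147.3 mm
m = ρ·(πd²/4)·L = 8280 × 1.7203×10⁻⁶ m² × 1.1473 m = 0.016343 kg
f_n = ½√(k/m) = 0.5·√(443.98/0.016343) = 0.5·√(27167) = 82.412 Hz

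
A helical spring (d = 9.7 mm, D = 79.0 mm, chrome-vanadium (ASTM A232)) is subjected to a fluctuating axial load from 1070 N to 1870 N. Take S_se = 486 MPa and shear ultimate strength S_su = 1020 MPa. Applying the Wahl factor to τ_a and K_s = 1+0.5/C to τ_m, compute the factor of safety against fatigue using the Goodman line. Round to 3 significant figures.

1.81

C = D/d = 79.0/9.7 = 8.1443; K_W = (4C−1)/(4C−4)+0.615/C = 1.1805; K_s = 1+0.5/C = 1.0614
F_a = (F_max−F_min)/2 = 400 N; F_m = (F_max+F_min)/2 = 1470 N
τ_a = K_W·8F_aD/(πd³) = 1.1805 × 88.168 = 104.08 MPa
τ_m = K_s·8F_mD/(πd³) = 1.0614 × 324.02 = 343.91 MPa
Goodman: 1/n_f = τ_a/S_se + τ_m/S_su = 104.08/486 + 343.91/1020 = 0.21416 + 0.33717 = 0.55133
n_f = 1/0.55133 = 1.814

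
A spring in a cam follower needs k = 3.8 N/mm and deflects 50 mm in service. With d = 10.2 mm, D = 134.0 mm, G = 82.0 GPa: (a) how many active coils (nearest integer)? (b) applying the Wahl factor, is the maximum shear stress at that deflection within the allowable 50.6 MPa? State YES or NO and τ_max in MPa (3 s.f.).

(a) 12 coils; (b) NO, τ_max = 68.5 MPa

N_a = Gd⁴/(8D³k) = (82.0×10³)(10.2⁴)/(8·134.0³·3.8) = 12.13 → N_a = 12
Actual rate k = Gd⁴/(8D³·12) = 3.8426 N/mm
Working load F = kδ = 3.8426·50 = 192.13 N
C = 134.0/10.2 = 13.1373; K_W = (4C−1)/(4C−4)+0.615/C = 1.1086
τ_max = K_W·8FD/(πd³) = 1.1086·61.779 = 68.489 MPa
τ_max > 50.6 MPa → exceeds allowable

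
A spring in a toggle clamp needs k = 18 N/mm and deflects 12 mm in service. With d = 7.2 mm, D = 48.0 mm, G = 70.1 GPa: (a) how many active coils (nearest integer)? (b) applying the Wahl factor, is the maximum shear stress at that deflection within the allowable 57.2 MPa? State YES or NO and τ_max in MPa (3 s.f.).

N_a = Gd⁴/(8D³k) = (70.1×10³)(7.2⁴)/(8·48.0³·18) = 11.83 → N_a = 12
Actual rate k = Gd⁴/(8D³·12) = 17.744 N/mm
Working load F = kδ = 17.744·12 = 212.93 N
C = 48.0/7.2 = 6.6667; K_W = (4C−1)/(4C−4)+0.615/C = 1.2246
τ_max = K_W·8FD/(πd³) = 1.2246·69.73 = 85.391 MPa
τ_max > 57.2 MPa → exceeds allowable

(a) 12 coils; (b) NO, τ_max = 85.4 MPa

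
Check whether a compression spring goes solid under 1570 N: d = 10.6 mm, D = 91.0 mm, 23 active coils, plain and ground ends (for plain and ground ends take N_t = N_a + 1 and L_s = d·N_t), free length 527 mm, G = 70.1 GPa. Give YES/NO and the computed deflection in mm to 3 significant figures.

k = Gd⁴/(8D³N_a) = (70.1×10³)(10.6⁴)/(8·91.0³·23) = 6.3826 N/mm
N_t = 24; L_s = 10.6·24 = 254.4 mm; δ_solid = L₀ − L_s = 527 − 254.4 = 272.6 mm
δ = F/k = 1570/6.3826 = 245.98 mm
δ < δ_solid → spring does not go solid

NO, δ = 246 mm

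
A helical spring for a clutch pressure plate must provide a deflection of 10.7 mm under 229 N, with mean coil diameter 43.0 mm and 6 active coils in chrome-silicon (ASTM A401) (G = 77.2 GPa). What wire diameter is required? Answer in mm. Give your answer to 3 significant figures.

Required rate k = F/δ = 229/10.7 = 21.402 N/mm
d = (8D³N_a·k / G)^(1/4) = (8·43.0³·6·21.402 / (77.2×10³))^0.25
  = (1058)^0.25 = 5.7032 mm

5.70 mm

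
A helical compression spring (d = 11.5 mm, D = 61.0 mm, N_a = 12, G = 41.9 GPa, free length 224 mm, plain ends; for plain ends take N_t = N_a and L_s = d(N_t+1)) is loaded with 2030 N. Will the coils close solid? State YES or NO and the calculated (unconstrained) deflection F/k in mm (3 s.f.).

k = Gd⁴/(8D³N_a) = (41.9×10³)(11.5⁴)/(8·61.0³·12) = 33.631 N/mm
N_t = 12; L_s = 11.5·13 = 149.5 mm; δ_solid = L₀ − L_s = 224 − 149.5 = 74.5 mm
δ = F/k = 2030/33.631 = 60.36 mm
δ < δ_solid → spring does not go solid

NO, δ = 60.4 mm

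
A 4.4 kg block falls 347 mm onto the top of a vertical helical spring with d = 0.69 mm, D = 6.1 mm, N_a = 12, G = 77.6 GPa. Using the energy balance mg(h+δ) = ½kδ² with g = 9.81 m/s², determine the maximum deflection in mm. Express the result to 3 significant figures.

k = Gd⁴/(8D³N_a) = (77.6×10³)(0.69⁴)/(8·6.1³·12) = 0.80723 N/mm
W = mg = 4.4 × 9.81 = 43.164 N
½kδ² − Wδ − Wh = 0 → δ = (W + √(W² + 2kWh))/k
δ = (43.164 + √(1863.1 + 24181.2))/0.80723 = (43.164 + 161.38)/0.80723 = 253.39 mm

253 mm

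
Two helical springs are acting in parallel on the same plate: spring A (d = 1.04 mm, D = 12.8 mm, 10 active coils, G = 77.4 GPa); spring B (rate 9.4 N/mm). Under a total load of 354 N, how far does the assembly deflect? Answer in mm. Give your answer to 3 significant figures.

35.6 mm

k_A = Gd⁴/(8D³N_a) = (77.4×10³)(1.04⁴)/(8·12.8³·10) = 0.5397 N/mm
Parallel: k_eq = 0.5397 + 9.4 = 9.9397 N/mm
δ = F/k_eq = 354/9.9397 = 35.615 mm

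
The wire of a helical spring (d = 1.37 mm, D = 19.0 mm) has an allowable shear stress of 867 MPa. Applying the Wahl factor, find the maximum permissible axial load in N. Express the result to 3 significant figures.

C = D/d = 19.0/1.37 = 13.8686
K_W = (4C−1)/(4C−4) + 0.615/C = 54.474/51.474 + 0.0443 = 1.1026
τ_max = K·8FD/(πd³) → F_max = τ_allow·πd³/(8DK)
F_max = 867·π·1.37³/(8·19.0·1.1026) = 7003.8/167.6 = 41.789 N

41.8 N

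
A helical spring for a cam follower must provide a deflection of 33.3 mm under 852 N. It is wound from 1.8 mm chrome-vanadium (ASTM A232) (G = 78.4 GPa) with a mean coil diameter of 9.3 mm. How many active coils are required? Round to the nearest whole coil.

Required rate k = F/δ = 852/33.3 = 25.586 N/mm
N_a = Gd⁴/(8D³k) = (78.4×10³ × 1.8⁴)/(8 × 9.3³ × 25.586)
    = 823012 / 164640 = 4.999 → 5 coils

5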